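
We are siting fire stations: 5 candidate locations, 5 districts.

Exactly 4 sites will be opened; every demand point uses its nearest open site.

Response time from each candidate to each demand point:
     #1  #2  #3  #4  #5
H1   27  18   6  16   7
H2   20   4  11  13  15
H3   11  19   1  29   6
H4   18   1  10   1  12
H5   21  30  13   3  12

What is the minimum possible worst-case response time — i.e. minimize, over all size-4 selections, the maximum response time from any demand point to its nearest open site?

Open {H1, H2, H3, H4}.
  Farthest demand point is #1 at response time 11 (to H3); all others are ≤ 11.
With {H1, H2, H3, H5} the worst case is 11.
With {H1, H3, H4, H5} the worst case is 11.
No size-4 selection achieves below 11.

11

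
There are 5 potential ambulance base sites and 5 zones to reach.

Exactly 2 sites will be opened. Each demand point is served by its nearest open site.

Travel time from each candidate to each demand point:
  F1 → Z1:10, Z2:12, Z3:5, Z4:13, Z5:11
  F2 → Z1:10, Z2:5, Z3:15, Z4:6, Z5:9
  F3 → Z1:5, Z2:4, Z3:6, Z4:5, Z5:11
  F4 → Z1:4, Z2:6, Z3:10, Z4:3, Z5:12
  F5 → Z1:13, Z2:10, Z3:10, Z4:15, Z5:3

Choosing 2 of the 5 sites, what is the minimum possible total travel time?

Open {F3, F5}.
  Z1→F3 5, Z2→F3 4, Z3→F3 6, Z4→F3 5, Z5→F5 3  ⇒ total 23.
Compare {F4, F5}: total 26.
Compare {F3, F4}: total 28.
No size-2 selection does better; minimum is 23.

23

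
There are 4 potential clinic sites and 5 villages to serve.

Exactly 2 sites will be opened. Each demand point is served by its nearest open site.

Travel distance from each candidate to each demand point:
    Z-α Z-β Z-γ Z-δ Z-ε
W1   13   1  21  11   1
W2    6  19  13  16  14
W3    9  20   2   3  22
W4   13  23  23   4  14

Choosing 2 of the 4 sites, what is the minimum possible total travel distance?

16

Open {W1, W3}.
  Z-α→W3 9, Z-β→W1 1, Z-γ→W3 2, Z-δ→W3 3, Z-ε→W1 1  ⇒ total 16.
Compare {W1, W2}: total 32.
Compare {W1, W4}: total 40.
No size-2 selection does better; minimum is 16.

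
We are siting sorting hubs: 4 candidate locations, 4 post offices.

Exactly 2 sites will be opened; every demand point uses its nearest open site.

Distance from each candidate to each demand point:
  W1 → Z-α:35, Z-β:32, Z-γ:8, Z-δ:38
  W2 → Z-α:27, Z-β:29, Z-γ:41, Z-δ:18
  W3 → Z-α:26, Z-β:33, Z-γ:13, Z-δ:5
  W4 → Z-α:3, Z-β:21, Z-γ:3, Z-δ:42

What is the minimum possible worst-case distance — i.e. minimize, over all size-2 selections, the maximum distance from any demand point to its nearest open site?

21

Open {W2, W4}.
  Farthest demand point is Z-β at distance 21 (to W4); all others are ≤ 21.
With {W3, W4} the worst case is 21.
With {W1, W2} the worst case is 29.
No size-2 selection achieves below 21.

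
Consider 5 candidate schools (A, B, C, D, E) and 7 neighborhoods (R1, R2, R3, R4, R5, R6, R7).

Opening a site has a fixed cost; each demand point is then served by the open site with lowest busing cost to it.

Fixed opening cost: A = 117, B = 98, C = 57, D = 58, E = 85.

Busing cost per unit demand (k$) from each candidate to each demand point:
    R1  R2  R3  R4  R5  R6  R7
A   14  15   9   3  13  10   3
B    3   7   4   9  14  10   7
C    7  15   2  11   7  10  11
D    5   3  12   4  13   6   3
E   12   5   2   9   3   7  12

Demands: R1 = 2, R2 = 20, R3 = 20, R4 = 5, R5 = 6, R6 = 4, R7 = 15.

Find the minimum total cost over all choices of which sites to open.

Open {C, D}: assign each demand point to its cheapest open site.
  R1→D 2×5=10, R2→D 20×3=60, R3→C 20×2=40, R4→D 5×4=20, R5→C 6×7=42, R6→D 4×6=24, R7→D 15×3=45
  busing cost 241, fixed 115 → total 356.
Compare {D, E}: busing cost 217 + fixed 143 = 360.
Compare {C, D, E}: busing cost 217 + fixed 200 = 417.
Compare {B, C, D}: busing cost 237 + fixed 213 = 450.
All other subsets cost ≥ 360. Minimum total cost: 356.

356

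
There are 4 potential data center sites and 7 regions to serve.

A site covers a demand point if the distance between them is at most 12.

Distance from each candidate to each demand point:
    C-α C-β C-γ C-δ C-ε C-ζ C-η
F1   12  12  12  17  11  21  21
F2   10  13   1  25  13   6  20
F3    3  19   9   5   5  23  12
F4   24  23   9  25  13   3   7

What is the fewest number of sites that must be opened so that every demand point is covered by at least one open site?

3

Coverage sets (demand points within 12 of each site):
  F1: {C-α, C-β, C-γ, C-ε}
  F2: {C-α, C-γ, C-ζ}
  F3: {C-α, C-γ, C-δ, C-ε, C-η}
  F4: {C-γ, C-ζ, C-η}
No 2 sites suffice: every size-2 union leaves at least one demand point uncovered.
But {F1, F2, F3} covers everything, so the minimum is 3.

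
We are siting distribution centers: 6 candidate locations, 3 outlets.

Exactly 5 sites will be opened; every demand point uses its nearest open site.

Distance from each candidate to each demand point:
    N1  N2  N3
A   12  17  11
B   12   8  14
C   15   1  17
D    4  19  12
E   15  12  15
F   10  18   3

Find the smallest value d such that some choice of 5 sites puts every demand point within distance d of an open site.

Open {A, B, C, D, F}.
  Farthest demand point is N1 at distance 4 (to D); all others are ≤ 4.
With {A, C, D, E, F} the worst case is 4.
With {B, C, D, E, F} the worst case is 4.
No size-5 selection achieves below 4.

4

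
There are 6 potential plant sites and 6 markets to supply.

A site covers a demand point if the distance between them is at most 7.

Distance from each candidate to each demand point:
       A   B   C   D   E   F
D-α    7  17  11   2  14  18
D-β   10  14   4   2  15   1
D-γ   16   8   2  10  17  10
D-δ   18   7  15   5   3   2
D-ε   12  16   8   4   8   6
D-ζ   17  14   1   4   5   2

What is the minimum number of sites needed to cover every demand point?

3

Coverage sets (demand points within 7 of each site):
  D-α: {A, D}
  D-β: {C, D, F}
  D-γ: {C}
  D-δ: {B, D, E, F}
  D-ε: {D, F}
  D-ζ: {C, D, E, F}
No 2 sites suffice: every size-2 union leaves at least one demand point uncovered.
But {D-α, D-β, D-δ} covers everything, so the minimum is 3.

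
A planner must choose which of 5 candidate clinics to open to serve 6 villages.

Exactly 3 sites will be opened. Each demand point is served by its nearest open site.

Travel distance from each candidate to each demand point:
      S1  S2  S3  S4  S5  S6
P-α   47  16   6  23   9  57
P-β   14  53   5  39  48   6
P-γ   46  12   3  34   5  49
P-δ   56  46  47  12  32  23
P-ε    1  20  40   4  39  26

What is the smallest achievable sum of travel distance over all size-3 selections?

31

Open {P-β, P-γ, P-ε}.
  S1→P-ε 1, S2→P-γ 12, S3→P-γ 3, S4→P-ε 4, S5→P-γ 5, S6→P-β 6  ⇒ total 31.
Compare {P-α, P-β, P-ε}: total 41.
Compare {P-γ, P-δ, P-ε}: total 48.
No size-3 selection does better; minimum is 31.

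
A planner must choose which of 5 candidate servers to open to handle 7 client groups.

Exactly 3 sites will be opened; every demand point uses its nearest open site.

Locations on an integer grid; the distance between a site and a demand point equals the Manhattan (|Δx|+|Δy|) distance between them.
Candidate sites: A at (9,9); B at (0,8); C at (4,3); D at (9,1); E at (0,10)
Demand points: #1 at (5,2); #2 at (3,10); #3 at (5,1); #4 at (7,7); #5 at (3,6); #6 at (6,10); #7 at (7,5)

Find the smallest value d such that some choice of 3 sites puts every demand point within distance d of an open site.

5

Open {A, B, C}.
  Farthest demand point is #2 at distance 5 (to B); all others are ≤ 5.
With {A, C, E} the worst case is 5.
With {A, B, D} the worst case is 6.
No size-3 selection achieves below 5.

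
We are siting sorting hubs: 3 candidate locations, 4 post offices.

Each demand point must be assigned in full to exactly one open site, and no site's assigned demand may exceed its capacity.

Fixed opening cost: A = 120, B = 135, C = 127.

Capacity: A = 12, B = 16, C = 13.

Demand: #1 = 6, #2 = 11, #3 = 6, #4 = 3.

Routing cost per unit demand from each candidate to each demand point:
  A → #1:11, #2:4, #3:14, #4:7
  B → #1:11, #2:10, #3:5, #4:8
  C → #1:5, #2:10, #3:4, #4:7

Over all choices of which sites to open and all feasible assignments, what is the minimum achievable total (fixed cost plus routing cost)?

419

Open {A, B}; cheapest assignment that respects the capacities:
  A (cap 12, load 11): #2 — cost 11×4 = 44
  B (cap 16, load 15): #1, #3, #4 — cost 6×11 + 6×5 + 3×8 = 120
  Shipping 164, fixed 255 → total 419.
  Any other capacity-feasible assignment to {A, B} ships for at least 164.
Compare {B, C}: its best feasible assignment gives total 450.
Compare {A, B, C}: its best feasible assignment gives total 504.
Every other set of open sites that can feasibly serve all demand totals ≥ 450 even under its best assignment. Minimum: 419.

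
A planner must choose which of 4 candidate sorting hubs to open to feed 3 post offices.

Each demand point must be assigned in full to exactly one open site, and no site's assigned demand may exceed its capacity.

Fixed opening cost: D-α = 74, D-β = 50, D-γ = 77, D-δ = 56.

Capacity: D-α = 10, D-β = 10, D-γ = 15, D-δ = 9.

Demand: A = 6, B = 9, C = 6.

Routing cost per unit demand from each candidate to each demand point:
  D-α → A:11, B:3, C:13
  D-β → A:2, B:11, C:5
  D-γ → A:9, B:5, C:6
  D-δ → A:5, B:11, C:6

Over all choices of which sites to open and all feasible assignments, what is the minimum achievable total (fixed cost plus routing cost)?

Open {D-β, D-γ}; cheapest assignment that respects the capacities:
  D-β (cap 10, load 6): A — cost 6×2 = 12
  D-γ (cap 15, load 15): B, C — cost 9×5 + 6×6 = 81
  Shipping 93, fixed 127 → total 220.
  Any other capacity-feasible assignment to {D-β, D-γ} ships for at least 93.
Compare {D-γ, D-δ}: its best feasible assignment gives total 244.
Compare {D-α, D-β, D-δ}: its best feasible assignment gives total 255.
Every other set of open sites that can feasibly serve all demand totals ≥ 244 even under its best assignment. Minimum: 220.

220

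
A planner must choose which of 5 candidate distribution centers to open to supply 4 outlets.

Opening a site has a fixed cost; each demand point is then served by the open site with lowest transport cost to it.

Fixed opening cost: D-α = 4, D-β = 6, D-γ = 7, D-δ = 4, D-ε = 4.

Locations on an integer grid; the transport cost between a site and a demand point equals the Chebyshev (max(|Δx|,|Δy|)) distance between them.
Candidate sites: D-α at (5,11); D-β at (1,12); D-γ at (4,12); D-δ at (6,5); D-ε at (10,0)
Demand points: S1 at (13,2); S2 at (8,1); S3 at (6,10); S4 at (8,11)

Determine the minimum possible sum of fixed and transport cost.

17

Open {D-α, D-ε}: assign each demand point to its cheapest open site.
  S1→D-ε 3, S2→D-ε 2, S3→D-α 1, S4→D-α 3
  transport cost 9, fixed 8 → total 17.
Compare {D-α, D-δ, D-ε}: transport cost 9 + fixed 12 = 21.
Compare {D-γ, D-ε}: transport cost 11 + fixed 11 = 22.
Compare {D-α, D-δ}: transport cost 15 + fixed 8 = 23.
All other subsets cost ≥ 21. Minimum total cost: 17.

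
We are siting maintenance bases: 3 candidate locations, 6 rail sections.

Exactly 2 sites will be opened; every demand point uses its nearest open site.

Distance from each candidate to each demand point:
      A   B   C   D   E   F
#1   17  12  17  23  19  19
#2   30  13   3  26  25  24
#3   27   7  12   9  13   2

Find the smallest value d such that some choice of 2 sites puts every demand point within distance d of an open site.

17

Open {#1, #3}.
  Farthest demand point is A at distance 17 (to #1); all others are ≤ 17.
With {#1, #2} the worst case is 23.
With {#2, #3} the worst case is 27.
No size-2 selection achieves below 17.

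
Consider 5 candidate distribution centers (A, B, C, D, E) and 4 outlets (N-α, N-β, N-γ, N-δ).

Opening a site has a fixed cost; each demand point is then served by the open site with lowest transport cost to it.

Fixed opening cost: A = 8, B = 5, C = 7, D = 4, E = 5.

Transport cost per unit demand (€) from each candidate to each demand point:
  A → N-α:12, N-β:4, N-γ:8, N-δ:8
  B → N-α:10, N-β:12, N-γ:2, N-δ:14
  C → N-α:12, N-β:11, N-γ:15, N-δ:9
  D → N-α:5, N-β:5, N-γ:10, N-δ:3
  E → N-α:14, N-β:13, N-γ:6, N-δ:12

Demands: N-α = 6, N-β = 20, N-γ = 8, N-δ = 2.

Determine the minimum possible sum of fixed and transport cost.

Open {A, B, D}: assign each demand point to its cheapest open site.
  N-α→D 6×5=30, N-β→A 20×4=80, N-γ→B 8×2=16, N-δ→D 2×3=6
  transport cost 132, fixed 17 → total 149.
Compare {A, B, D, E}: transport cost 132 + fixed 22 = 154.
Compare {A, B, C, D}: transport cost 132 + fixed 24 = 156.
Compare {B, D}: transport cost 152 + fixed 9 = 161.
All other subsets cost ≥ 154. Minimum total cost: 149.

149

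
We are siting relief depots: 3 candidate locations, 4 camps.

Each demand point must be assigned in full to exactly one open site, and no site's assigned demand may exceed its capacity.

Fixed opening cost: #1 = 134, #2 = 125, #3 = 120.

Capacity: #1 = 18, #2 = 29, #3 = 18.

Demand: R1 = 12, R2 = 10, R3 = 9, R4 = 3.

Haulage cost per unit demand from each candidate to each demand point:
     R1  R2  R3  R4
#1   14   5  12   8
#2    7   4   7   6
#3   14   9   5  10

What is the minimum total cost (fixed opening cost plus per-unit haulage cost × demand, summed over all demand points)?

Open {#2, #3}; cheapest assignment that respects the capacities:
  #2 (cap 29, load 25): R1, R2, R4 — cost 12×7 + 10×4 + 3×6 = 142
  #3 (cap 18, load 9): R3 — cost 9×5 = 45
  Shipping 187, fixed 245 → total 432.
  Any other capacity-feasible assignment to {#2, #3} ships for at least 187.
Compare {#1, #2}: its best feasible assignment gives total 474.
Compare {#1, #2, #3}: its best feasible assignment gives total 566.
Every other set of open sites that can feasibly serve all demand totals ≥ 474 even under its best assignment. Minimum: 432.

432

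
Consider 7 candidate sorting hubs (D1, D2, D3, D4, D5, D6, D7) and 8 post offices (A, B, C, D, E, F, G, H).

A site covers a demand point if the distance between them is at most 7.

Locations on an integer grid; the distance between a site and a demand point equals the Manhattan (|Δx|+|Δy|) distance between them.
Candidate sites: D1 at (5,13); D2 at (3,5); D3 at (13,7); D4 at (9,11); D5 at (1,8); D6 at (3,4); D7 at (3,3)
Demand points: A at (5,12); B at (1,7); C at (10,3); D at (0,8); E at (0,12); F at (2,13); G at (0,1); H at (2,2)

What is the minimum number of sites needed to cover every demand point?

Coverage sets (demand points within 7 of each site):
  D1: {A, E, F}
  D2: {B, D, G, H}
  D3: {C}
  D4: {A}
  D5: {B, D, E, F, H}
  D6: {B, D, G, H}
  D7: {B, C, G, H}
No 2 sites suffice: every size-2 union leaves at least one demand point uncovered.
But {D1, D2, D3} covers everything, so the minimum is 3.

3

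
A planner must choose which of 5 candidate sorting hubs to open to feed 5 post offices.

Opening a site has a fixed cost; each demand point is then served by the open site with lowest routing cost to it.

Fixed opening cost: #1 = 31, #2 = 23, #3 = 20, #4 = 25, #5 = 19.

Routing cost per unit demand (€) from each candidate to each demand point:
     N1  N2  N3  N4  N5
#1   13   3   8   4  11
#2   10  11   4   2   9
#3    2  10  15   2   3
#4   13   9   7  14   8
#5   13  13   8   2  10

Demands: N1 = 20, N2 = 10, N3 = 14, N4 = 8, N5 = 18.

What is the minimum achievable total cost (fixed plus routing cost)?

270

Open {#1, #2, #3}: assign each demand point to its cheapest open site.
  N1→#3 20×2=40, N2→#1 10×3=30, N3→#2 14×4=56, N4→#2 8×2=16, N5→#3 18×3=54
  routing cost 196, fixed 74 → total 270.
Compare {#1, #2, #3, #5}: routing cost 196 + fixed 93 = 289.
Compare {#1, #2, #3, #4}: routing cost 196 + fixed 99 = 295.
Compare {#1, #3}: routing cost 252 + fixed 51 = 303.
All other subsets cost ≥ 289. Minimum total cost: 270.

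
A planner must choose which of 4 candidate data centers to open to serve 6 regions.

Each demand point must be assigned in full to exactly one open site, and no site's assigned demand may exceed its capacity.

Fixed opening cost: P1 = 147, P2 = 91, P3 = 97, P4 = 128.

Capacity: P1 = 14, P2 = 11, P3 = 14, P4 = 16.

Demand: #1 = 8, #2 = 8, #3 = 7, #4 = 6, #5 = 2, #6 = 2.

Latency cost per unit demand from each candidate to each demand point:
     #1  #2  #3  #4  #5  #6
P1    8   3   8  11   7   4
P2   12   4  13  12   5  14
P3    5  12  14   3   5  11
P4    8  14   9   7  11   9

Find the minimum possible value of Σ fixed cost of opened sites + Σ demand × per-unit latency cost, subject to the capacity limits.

497

Open {P2, P3, P4}; cheapest assignment that respects the capacities:
  P2 (cap 11, load 10): #2, #5 — cost 8×4 + 2×5 = 42
  P3 (cap 14, load 14): #1, #4 — cost 8×5 + 6×3 = 58
  P4 (cap 16, load 9): #3, #6 — cost 7×9 + 2×9 = 81
  Shipping 181, fixed 316 → total 497.
  Any other capacity-feasible assignment to {P2, P3, P4} ships for at least 181.
Compare {P1, P2, P3}: its best feasible assignment gives total 499.
Compare {P1, P3, P4}: its best feasible assignment gives total 539.
Every other set of open sites that can feasibly serve all demand totals ≥ 499 even under its best assignment. Minimum: 497.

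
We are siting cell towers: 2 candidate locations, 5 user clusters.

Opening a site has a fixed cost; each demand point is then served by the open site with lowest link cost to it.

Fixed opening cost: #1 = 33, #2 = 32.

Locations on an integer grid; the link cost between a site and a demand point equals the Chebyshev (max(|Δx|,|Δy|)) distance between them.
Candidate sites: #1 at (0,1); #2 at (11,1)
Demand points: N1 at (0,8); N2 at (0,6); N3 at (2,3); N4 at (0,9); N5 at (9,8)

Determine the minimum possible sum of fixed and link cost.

Open {#1}: assign each demand point to its cheapest open site.
  N1→#1 7, N2→#1 5, N3→#1 2, N4→#1 8, N5→#1 9
  link cost 31, fixed 33 → total 64.
Compare {#2}: link cost 49 + fixed 32 = 81.
Compare {#1, #2}: link cost 29 + fixed 65 = 94.

64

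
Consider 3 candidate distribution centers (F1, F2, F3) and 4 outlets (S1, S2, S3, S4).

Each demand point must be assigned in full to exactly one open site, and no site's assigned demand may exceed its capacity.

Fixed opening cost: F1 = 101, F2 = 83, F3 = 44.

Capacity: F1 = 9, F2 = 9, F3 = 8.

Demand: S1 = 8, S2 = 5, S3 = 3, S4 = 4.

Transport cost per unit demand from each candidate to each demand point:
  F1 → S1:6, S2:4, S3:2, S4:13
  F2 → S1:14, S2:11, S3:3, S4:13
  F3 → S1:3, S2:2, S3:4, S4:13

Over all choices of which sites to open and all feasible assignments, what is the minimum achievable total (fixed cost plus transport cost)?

Open {F1, F2, F3}; cheapest assignment that respects the capacities:
  F1 (cap 9, load 8): S2, S3 — cost 5×4 + 3×2 = 26
  F2 (cap 9, load 4): S4 — cost 4×13 = 52
  F3 (cap 8, load 8): S1 — cost 8×3 = 24
  Shipping 102, fixed 228 → total 330.
  Any other capacity-feasible assignment to {F1, F2, F3} ships for at least 102.
Total demand is 20 and no other set of sites has combined capacity ≥ 20, so {F1, F2, F3} is the only feasible choice of open sites. Minimum: 330.

330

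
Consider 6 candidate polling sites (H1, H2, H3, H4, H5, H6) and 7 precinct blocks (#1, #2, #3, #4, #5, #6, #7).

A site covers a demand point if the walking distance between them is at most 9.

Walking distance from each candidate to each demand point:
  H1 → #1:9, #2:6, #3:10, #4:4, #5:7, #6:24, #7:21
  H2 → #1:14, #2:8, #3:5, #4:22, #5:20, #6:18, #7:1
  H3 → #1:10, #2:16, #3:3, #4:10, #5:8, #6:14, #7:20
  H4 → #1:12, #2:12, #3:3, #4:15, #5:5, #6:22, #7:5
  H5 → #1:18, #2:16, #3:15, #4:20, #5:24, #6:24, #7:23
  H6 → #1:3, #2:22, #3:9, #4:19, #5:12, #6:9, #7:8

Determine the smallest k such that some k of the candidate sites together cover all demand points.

2

Coverage sets (demand points within 9 of each site):
  H1: {#1, #2, #4, #5}
  H2: {#2, #3, #7}
  H3: {#3, #5}
  H4: {#3, #5, #7}
  H5: {}
  H6: {#1, #3, #6, #7}
No single site covers all 7 demand points.
But {H1, H6} covers everything, so the minimum is 2.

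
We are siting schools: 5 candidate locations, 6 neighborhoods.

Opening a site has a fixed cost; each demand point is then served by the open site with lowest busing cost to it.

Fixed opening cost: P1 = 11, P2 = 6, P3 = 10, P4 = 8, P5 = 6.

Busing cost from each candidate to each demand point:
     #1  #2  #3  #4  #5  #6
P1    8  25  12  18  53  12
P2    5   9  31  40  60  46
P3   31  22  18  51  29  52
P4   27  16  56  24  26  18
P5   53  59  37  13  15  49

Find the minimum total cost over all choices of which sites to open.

89

Open {P1, P2, P5}: assign each demand point to its cheapest open site.
  #1→P2 5, #2→P2 9, #3→P1 12, #4→P5 13, #5→P5 15, #6→P1 12
  busing cost 66, fixed 23 → total 89.
Compare {P1, P2, P4, P5}: busing cost 66 + fixed 31 = 97.
Compare {P1, P2, P3, P5}: busing cost 66 + fixed 33 = 99.
Compare {P1, P4, P5}: busing cost 76 + fixed 25 = 101.
All other subsets cost ≥ 97. Minimum total cost: 89.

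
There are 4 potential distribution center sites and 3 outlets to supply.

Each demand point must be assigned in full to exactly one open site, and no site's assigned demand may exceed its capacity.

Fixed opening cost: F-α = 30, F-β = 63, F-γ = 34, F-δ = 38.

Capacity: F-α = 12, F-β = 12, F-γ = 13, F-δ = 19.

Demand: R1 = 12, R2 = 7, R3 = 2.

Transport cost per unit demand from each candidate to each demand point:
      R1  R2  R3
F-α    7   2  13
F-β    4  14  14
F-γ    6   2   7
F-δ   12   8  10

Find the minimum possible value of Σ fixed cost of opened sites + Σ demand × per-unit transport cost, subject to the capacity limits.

173

Open {F-β, F-γ}; cheapest assignment that respects the capacities:
  F-β (cap 12, load 12): R1 — cost 12×4 = 48
  F-γ (cap 13, load 9): R2, R3 — cost 7×2 + 2×7 = 28
  Shipping 76, fixed 97 → total 173.
  Any other capacity-feasible assignment to {F-β, F-γ} ships for at least 76.
Compare {F-α, F-γ}: its best feasible assignment gives total 176.
Compare {F-α, F-β}: its best feasible assignment gives total 181.
Every other set of open sites that can feasibly serve all demand totals ≥ 176 even under its best assignment. Minimum: 173.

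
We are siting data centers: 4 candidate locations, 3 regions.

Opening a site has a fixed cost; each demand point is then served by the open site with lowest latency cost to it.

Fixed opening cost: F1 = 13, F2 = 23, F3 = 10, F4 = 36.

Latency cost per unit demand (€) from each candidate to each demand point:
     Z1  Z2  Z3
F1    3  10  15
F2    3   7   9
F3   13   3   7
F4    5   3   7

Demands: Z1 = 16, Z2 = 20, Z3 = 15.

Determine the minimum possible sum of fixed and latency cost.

Open {F1, F3}: assign each demand point to its cheapest open site.
  Z1→F1 16×3=48, Z2→F3 20×3=60, Z3→F3 15×7=105
  latency cost 213, fixed 23 → total 236.
Compare {F2, F3}: latency cost 213 + fixed 33 = 246.
Compare {F1, F2, F3}: latency cost 213 + fixed 46 = 259.
Compare {F1, F4}: latency cost 213 + fixed 49 = 262.
All other subsets cost ≥ 246. Minimum total cost: 236.

236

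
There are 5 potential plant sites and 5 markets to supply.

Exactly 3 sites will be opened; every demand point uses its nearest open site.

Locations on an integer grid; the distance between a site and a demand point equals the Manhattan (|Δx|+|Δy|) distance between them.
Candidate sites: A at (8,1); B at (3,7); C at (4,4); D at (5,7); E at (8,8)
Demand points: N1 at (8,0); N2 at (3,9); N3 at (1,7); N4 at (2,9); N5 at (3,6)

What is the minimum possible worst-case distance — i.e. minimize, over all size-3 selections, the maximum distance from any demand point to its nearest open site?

Open {A, B, C}.
  Farthest demand point is N4 at distance 3 (to B); all others are ≤ 3.
With {A, B, D} the worst case is 3.
With {A, B, E} the worst case is 3.
No size-3 selection achieves below 3.

3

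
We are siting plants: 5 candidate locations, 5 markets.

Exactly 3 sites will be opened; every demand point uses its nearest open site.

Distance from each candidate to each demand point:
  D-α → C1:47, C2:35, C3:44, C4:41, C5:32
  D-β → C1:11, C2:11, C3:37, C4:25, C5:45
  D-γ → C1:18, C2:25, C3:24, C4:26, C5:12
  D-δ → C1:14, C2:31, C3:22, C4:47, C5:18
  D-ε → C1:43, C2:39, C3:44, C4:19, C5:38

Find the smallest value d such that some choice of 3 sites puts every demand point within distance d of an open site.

22

Open {D-β, D-δ, D-ε}.
  Farthest demand point is C3 at distance 22 (to D-δ); all others are ≤ 22.
With {D-β, D-γ, D-ε} the worst case is 24.
With {D-α, D-β, D-γ} the worst case is 25.
No size-3 selection achieves below 22.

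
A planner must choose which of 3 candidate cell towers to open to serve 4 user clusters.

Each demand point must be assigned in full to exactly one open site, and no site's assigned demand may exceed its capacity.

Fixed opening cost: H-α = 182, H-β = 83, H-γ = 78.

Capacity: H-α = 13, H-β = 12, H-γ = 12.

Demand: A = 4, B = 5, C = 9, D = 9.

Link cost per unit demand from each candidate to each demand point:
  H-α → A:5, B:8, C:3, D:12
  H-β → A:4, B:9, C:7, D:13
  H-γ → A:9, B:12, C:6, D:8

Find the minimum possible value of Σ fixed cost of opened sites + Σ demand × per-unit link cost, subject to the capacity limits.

Open {H-α, H-β, H-γ}; cheapest assignment that respects the capacities:
  H-α (cap 13, load 9): C — cost 9×3 = 27
  H-β (cap 12, load 9): A, B — cost 4×4 + 5×9 = 61
  H-γ (cap 12, load 9): D — cost 9×8 = 72
  Shipping 160, fixed 343 → total 503.
  Any other capacity-feasible assignment to {H-α, H-β, H-γ} ships for at least 160.
Total demand is 27 and no other set of sites has combined capacity ≥ 27, so {H-α, H-β, H-γ} is the only feasible choice of open sites. Minimum: 503.

503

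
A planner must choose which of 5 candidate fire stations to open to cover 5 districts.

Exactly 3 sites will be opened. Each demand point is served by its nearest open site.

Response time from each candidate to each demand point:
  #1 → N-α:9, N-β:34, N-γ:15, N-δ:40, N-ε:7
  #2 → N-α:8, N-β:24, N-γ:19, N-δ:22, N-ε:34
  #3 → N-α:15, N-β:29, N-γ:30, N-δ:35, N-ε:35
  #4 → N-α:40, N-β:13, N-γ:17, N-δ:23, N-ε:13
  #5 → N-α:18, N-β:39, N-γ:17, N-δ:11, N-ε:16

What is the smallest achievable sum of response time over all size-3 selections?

Open {#1, #4, #5}.
  N-α→#1 9, N-β→#4 13, N-γ→#1 15, N-δ→#5 11, N-ε→#1 7  ⇒ total 55.
Compare {#2, #4, #5}: total 62.
Compare {#1, #2, #4}: total 65.
No size-3 selection does better; minimum is 55.

55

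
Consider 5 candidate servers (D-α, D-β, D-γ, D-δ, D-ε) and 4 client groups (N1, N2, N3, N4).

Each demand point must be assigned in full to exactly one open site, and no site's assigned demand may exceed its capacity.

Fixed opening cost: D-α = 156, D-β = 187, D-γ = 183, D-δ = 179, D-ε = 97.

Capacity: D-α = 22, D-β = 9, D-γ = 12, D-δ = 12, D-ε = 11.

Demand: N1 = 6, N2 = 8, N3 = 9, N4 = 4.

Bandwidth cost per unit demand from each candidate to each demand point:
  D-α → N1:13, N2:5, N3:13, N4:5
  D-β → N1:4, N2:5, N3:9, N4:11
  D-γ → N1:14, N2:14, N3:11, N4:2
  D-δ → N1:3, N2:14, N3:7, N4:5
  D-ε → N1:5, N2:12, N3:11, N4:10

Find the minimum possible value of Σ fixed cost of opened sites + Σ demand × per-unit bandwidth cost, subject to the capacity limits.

460

Open {D-α, D-ε}; cheapest assignment that respects the capacities:
  D-α (cap 22, load 21): N2, N3, N4 — cost 8×5 + 9×13 + 4×5 = 177
  D-ε (cap 11, load 6): N1 — cost 6×5 = 30
  Shipping 207, fixed 253 → total 460.
  Any other capacity-feasible assignment to {D-α, D-ε} ships for at least 207.
Compare {D-α, D-δ}: its best feasible assignment gives total 530.
Compare {D-α, D-β}: its best feasible assignment gives total 544.
Every other set of open sites that can feasibly serve all demand totals ≥ 530 even under its best assignment. Minimum: 460.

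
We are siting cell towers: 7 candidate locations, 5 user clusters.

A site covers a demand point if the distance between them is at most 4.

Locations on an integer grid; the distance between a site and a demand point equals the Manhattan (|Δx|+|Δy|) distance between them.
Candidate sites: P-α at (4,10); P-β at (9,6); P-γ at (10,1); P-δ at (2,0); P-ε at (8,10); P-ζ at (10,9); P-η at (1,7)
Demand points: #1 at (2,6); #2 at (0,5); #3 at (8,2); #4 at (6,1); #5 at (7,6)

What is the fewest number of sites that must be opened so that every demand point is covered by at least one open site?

Coverage sets (demand points within 4 of each site):
  P-α: {}
  P-β: {#5}
  P-γ: {#3, #4}
  P-δ: {}
  P-ε: {}
  P-ζ: {}
  P-η: {#1, #2}
No 2 sites suffice: every size-2 union leaves at least one demand point uncovered.
But {P-β, P-γ, P-η} covers everything, so the minimum is 3.

3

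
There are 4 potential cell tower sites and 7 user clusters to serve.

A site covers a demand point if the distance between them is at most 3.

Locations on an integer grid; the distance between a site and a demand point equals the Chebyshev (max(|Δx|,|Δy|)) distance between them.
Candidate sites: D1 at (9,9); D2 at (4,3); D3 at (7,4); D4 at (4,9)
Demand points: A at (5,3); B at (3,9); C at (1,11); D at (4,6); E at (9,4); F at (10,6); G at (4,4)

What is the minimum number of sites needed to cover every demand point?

Coverage sets (demand points within 3 of each site):
  D1: {F}
  D2: {A, D, G}
  D3: {A, D, E, F, G}
  D4: {B, C, D}
No single site covers all 7 demand points.
But {D3, D4} covers everything, so the minimum is 2.

2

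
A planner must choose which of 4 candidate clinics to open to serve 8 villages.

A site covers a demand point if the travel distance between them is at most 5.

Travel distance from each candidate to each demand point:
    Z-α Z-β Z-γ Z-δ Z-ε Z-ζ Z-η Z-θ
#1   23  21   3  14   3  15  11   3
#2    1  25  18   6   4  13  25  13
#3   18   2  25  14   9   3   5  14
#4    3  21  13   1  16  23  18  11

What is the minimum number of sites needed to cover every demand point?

3

Coverage sets (demand points within 5 of each site):
  #1: {Z-γ, Z-ε, Z-θ}
  #2: {Z-α, Z-ε}
  #3: {Z-β, Z-ζ, Z-η}
  #4: {Z-α, Z-δ}
No 2 sites suffice: every size-2 union leaves at least one demand point uncovered.
But {#1, #3, #4} covers everything, so the minimum is 3.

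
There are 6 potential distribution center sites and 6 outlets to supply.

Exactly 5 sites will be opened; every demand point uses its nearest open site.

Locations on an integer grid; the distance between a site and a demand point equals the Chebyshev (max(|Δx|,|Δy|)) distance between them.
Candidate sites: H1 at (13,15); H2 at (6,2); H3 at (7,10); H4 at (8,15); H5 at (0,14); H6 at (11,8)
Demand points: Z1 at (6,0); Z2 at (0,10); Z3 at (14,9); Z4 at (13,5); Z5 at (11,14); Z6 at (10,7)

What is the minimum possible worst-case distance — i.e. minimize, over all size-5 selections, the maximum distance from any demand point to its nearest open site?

4

Open {H1, H2, H3, H5, H6}.
  Farthest demand point is Z2 at distance 4 (to H5); all others are ≤ 4.
With {H1, H2, H4, H5, H6} the worst case is 4.
With {H2, H3, H4, H5, H6} the worst case is 4.
No size-5 selection achieves below 4.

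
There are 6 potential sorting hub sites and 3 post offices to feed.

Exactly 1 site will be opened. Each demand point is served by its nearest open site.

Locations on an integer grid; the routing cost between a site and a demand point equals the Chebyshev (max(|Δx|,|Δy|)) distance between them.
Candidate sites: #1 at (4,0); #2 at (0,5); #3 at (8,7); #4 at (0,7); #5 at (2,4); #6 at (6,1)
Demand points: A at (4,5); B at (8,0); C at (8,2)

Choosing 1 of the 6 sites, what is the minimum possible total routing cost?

8

Open {#6}.
  A→#6 4, B→#6 2, C→#6 2  ⇒ total 8.
Compare {#1}: total 13.
Compare {#5}: total 14.
No size-1 selection does better; minimum is 8.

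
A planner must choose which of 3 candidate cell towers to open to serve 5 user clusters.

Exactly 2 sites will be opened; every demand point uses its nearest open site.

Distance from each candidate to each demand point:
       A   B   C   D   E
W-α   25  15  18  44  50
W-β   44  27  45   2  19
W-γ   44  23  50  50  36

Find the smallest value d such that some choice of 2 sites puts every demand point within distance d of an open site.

25

Open {W-α, W-β}.
  Farthest demand point is A at distance 25 (to W-α); all others are ≤ 25.
With {W-α, W-γ} the worst case is 44.
With {W-β, W-γ} the worst case is 45.
No size-2 selection achieves below 25.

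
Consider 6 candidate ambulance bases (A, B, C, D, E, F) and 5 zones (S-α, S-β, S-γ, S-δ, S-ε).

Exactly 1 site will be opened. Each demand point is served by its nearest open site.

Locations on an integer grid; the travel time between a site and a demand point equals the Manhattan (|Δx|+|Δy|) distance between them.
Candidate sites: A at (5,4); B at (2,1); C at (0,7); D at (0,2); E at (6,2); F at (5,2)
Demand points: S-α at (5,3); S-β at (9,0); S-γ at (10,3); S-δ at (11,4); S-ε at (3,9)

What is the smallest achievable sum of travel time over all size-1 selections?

Open {A}.
  S-α→A 1, S-β→A 8, S-γ→A 6, S-δ→A 6, S-ε→A 7  ⇒ total 28.
Compare {E}: total 29.
Compare {F}: total 30.
No size-1 selection does better; minimum is 28.

28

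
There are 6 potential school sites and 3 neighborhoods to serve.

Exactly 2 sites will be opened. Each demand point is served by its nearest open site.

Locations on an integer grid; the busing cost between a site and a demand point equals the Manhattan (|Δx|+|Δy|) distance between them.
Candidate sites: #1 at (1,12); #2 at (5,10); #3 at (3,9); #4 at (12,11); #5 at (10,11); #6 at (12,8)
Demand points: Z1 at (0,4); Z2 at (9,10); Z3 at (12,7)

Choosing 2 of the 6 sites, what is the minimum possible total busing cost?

Open {#3, #6}.
  Z1→#3 8, Z2→#6 5, Z3→#6 1  ⇒ total 14.
Compare {#1, #6}: total 15.
Compare {#2, #6}: total 16.
No size-2 selection does better; minimum is 14.

14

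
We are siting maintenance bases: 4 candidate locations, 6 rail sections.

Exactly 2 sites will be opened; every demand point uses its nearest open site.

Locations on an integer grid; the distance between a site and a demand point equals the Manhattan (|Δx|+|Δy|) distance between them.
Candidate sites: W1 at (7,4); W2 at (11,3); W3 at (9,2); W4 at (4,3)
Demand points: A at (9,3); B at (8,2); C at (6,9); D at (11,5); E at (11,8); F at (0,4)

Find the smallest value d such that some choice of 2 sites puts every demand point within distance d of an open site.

Open {W1, W2}.
  Farthest demand point is F at distance 7 (to W1); all others are ≤ 7.
With {W1, W3} the worst case is 8.
With {W1, W4} the worst case is 8.
No size-2 selection achieves below 7.

7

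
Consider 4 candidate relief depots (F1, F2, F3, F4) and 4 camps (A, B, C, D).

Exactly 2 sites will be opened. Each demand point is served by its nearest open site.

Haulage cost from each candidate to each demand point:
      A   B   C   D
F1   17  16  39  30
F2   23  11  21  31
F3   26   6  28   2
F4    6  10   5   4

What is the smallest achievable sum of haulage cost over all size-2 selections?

19

Open {F3, F4}.
  A→F4 6, B→F3 6, C→F4 5, D→F3 2  ⇒ total 19.
Compare {F1, F4}: total 25.
Compare {F2, F4}: total 25.
No size-2 selection does better; minimum is 19.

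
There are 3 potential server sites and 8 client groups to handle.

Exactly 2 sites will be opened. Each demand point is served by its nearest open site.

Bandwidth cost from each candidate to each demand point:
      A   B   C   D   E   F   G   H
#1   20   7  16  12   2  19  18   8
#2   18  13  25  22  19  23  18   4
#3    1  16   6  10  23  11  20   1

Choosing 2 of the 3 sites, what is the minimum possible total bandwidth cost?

Open {#1, #3}.
  A→#3 1, B→#1 7, C→#3 6, D→#3 10, E→#1 2, F→#3 11, G→#1 18, H→#3 1  ⇒ total 56.
Compare {#2, #3}: total 79.
Compare {#1, #2}: total 96.

56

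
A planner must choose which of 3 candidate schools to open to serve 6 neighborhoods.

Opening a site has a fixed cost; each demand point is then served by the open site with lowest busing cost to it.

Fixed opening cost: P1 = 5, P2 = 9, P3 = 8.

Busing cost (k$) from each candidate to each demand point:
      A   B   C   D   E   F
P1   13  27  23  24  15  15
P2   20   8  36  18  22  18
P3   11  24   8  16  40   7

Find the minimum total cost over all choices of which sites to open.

Open {P1, P2, P3}: assign each demand point to its cheapest open site.
  A→P3 11, B→P2 8, C→P3 8, D→P3 16, E→P1 15, F→P3 7
  busing cost 65, fixed 22 → total 87.
Compare {P2, P3}: busing cost 72 + fixed 17 = 89.
Compare {P1, P3}: busing cost 81 + fixed 13 = 94.
Compare {P1, P2}: busing cost 92 + fixed 14 = 106.
All other subsets cost ≥ 89. Minimum total cost: 87.

87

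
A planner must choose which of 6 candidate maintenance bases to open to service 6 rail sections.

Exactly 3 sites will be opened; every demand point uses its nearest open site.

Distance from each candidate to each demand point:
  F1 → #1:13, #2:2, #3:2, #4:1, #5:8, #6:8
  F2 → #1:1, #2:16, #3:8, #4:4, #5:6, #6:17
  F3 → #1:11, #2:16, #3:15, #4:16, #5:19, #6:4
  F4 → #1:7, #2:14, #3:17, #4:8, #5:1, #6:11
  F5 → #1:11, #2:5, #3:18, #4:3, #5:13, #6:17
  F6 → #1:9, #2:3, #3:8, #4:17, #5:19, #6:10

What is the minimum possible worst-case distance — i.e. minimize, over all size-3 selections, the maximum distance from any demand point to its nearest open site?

Open {F1, F2, F3}.
  Farthest demand point is #5 at distance 6 (to F2); all others are ≤ 6.
With {F1, F3, F4} the worst case is 7.
With {F1, F2, F4} the worst case is 8.
No size-3 selection achieves below 6.

6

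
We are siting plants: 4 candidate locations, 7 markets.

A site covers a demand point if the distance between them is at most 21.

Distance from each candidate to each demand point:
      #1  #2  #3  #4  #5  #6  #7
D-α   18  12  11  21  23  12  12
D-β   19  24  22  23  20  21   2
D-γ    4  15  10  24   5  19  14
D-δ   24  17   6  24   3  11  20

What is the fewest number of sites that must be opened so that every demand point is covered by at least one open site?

Coverage sets (demand points within 21 of each site):
  D-α: {#1, #2, #3, #4, #6, #7}
  D-β: {#1, #5, #6, #7}
  D-γ: {#1, #2, #3, #5, #6, #7}
  D-δ: {#2, #3, #5, #6, #7}
No single site covers all 7 demand points.
But {D-α, D-β} covers everything, so the minimum is 2.

2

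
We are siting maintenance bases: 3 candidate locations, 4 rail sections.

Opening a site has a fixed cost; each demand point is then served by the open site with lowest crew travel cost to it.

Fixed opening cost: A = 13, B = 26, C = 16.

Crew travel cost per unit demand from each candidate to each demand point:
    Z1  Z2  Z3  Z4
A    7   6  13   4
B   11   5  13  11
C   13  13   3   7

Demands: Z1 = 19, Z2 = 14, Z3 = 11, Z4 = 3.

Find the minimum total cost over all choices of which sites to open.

291

Open {A, C}: assign each demand point to its cheapest open site.
  Z1→A 19×7=133, Z2→A 14×6=84, Z3→C 11×3=33, Z4→A 3×4=12
  crew travel cost 262, fixed 29 → total 291.
Compare {A, B, C}: crew travel cost 248 + fixed 55 = 303.
Compare {B, C}: crew travel cost 333 + fixed 42 = 375.
Compare {A}: crew travel cost 372 + fixed 13 = 385.
All other subsets cost ≥ 303. Minimum total cost: 291.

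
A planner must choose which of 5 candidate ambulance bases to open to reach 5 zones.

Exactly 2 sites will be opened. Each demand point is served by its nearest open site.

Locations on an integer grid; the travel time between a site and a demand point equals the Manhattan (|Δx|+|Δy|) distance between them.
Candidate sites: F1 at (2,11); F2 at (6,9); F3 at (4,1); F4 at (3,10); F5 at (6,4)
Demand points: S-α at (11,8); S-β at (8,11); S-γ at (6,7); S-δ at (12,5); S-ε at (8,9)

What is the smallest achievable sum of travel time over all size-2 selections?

Open {F2, F5}.
  S-α→F2 6, S-β→F2 4, S-γ→F2 2, S-δ→F5 7, S-ε→F2 2  ⇒ total 21.
Compare {F1, F2}: total 24.
Compare {F2, F3}: total 24.
No size-2 selection does better; minimum is 21.

21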